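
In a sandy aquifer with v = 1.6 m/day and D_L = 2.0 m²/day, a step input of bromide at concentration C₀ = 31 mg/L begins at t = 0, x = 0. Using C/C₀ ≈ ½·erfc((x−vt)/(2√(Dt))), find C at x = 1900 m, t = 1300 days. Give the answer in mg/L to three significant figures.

30.8 mg/L

For a continuous step input, C/C₀ ≈ ½·erfc((x−vt)/(2√(Dt))).
vt = 1.6 × 1300 = 2080 m and 2√(Dt) = 2√(2.0 × 1300) = 102.0 m.
Argument (x−vt)/(2√(Dt)) = (1900 − 2080)/102.0 = -1.765; ½·erfc(-1.765) = 0.9937.
C = 31 × 0.9937 = 30.8 mg/L.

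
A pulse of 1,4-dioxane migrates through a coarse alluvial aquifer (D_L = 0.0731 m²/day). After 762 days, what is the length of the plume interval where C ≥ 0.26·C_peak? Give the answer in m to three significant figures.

The plume is Gaussian with σ = √(2Dt) = √(2 × 0.0731 × 762) = 10.55 m.
C/C_peak = exp(−Δx²/(2σ²)) = 0.26 ⇒ Δx = σ·√(−2 ln 0.26) = 10.55 × 1.641 = 17.31 m.
Width = 2Δx = 34.6 m.

34.6 m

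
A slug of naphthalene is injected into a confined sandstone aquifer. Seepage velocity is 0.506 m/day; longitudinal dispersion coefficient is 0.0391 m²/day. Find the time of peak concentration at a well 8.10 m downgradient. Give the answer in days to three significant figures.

For the 1D instantaneous-source solution, setting ∂C/∂t = 0 at fixed x gives v²t² + 2Dt − x² = 0, so t = (√(D² + v²x²) − D)/v².
√(D² + v²x²) = √(0.0391² + 0.506² × 8.10²) = 4.099; v² = 0.256036.
t = (4.099 − 0.0391)/0.256036 = 15.9 days (vs. the pure-advection estimate x/v = 16.0 d).

15.9 days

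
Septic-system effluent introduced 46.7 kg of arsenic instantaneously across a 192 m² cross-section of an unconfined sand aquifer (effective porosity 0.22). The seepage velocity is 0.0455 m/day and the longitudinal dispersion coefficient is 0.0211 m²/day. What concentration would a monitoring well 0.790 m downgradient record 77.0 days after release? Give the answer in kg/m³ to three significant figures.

For an instantaneous plane source, C(x,t) = M/(n_e·A·√(4πDt)) · exp(−(x−vt)²/(4Dt)), with n_e·A the pore (flow) area.
Plume center vt = 0.0455 × 77.0 = 3.5035 m, so the well at 0.790 m is 2.7135 m upgradient of the peak.
√(4πDt) = 4.518 m, giving peak height M/(n_e·A·√(4πDt)) = 46.7/(0.22 × 192 × 4.518) = 0.2447 kg/m³.
(x−vt)²/(4Dt) = (-2.7135)²/(4 × 0.0211 × 77.0) = 1.133; exp(−1.133) = 0.3221.
C = 0.2447 × 0.3221 = 0.0788 kg/m³.

0.0788 kg/m³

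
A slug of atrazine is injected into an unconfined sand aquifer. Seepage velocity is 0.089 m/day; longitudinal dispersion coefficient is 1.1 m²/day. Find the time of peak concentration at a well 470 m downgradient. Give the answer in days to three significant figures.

5140 days

For the 1D instantaneous-source solution, setting ∂C/∂t = 0 at fixed x gives v²t² + 2Dt − x² = 0, so t = (√(D² + v²x²) − D)/v².
√(D² + v²x²) = √(1.1² + 0.089² × 470²) = 41.84; v² = 0.007921.
t = (41.84 − 1.1)/0.007921 = 5140 days (vs. the pure-advection estimate x/v = 5280 d).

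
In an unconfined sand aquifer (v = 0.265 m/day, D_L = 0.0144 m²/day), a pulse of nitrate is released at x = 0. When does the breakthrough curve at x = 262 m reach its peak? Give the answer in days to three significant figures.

For the 1D instantaneous-source solution, setting ∂C/∂t = 0 at fixed x gives v²t² + 2Dt − x² = 0, so t = (√(D² + v²x²) − D)/v².
√(D² + v²x²) = √(0.0144² + 0.265² × 262²) = 69.43; v² = 0.070225.
t = (69.43 − 0.0144)/0.070225 = 988 days (vs. the pure-advection estimate x/v = 989 d).

988 days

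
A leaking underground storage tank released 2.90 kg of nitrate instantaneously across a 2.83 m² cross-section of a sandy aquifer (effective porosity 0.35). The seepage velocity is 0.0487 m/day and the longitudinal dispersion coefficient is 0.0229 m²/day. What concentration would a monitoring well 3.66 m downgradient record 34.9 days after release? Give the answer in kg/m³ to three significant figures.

For an instantaneous plane source, C(x,t) = M/(n_e·A·√(4πDt)) · exp(−(x−vt)²/(4Dt)), with n_e·A the pore (flow) area.
Plume center vt = 0.0487 × 34.9 = 1.69963 m, so the well at 3.66 m is 1.96037 m downgradient of the peak.
√(4πDt) = 3.169 m, giving peak height M/(n_e·A·√(4πDt)) = 2.90/(0.35 × 2.83 × 3.169) = 0.9239 kg/m³.
(x−vt)²/(4Dt) = (1.96037)²/(4 × 0.0229 × 34.9) = 1.202; exp(−1.202) = 0.3006.
C = 0.9239 × 0.3006 = 0.278 kg/m³.

0.278 kg/m³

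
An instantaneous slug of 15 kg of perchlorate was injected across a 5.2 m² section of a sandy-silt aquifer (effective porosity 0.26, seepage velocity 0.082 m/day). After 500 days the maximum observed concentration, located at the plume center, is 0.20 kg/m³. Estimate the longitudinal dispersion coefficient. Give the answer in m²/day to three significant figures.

0.490 m²/day

At the plume center C_max = M/(n_e·A·√(4πDt)), so D = M²/(4πt·(n_e·A·C_max)²).
n_e·A·C_max = 0.26 × 5.2 × 0.20 = 0.2704 kg/m.
D = 15²/(4π × 500 × 0.2704²) = 0.490 m²/day.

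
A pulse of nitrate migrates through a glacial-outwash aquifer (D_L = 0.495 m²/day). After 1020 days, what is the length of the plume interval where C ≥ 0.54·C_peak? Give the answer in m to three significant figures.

The plume is Gaussian with σ = √(2Dt) = √(2 × 0.495 × 1020) = 31.78 m.
C/C_peak = exp(−Δx²/(2σ²)) = 0.54 ⇒ Δx = σ·√(−2 ln 0.54) = 31.78 × 1.110 = 35.28 m.
Width = 2Δx = 70.6 m.

70.6 m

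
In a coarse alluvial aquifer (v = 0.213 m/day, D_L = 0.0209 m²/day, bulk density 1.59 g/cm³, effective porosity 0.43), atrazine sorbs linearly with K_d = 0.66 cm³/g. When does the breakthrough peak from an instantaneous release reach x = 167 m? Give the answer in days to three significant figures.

Retardation factor R = 1 + ρ_b·K_d/n = 1 + 1.59 × 0.66/0.43 = 3.440.
Sorption retards both mechanisms: v_R = v/R = 0.06192 m/day, D_R = D/R = 0.006076 m²/day.
Peak time from v_R²t² + 2D_R t − x² = 0: t = (√(D_R² + v_R²x²) − D_R)/v_R².
√(D_R² + v_R²x²) = √(0.006076² + 0.06192² × 167²) = 10.34; v_R² = 0.003834.
t = (10.34 − 0.006076)/0.003834 = 2700 days.

2700 days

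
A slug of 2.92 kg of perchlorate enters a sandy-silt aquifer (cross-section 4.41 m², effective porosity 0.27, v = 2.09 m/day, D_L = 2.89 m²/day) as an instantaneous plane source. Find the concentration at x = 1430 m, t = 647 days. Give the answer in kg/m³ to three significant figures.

For an instantaneous plane source, C(x,t) = M/(n_e·A·√(4πDt)) · exp(−(x−vt)²/(4Dt)), with n_e·A the pore (flow) area.
Plume center vt = 2.09 × 647 = 1352.23 m, so the well at 1430 m is 77.77 m downgradient of the peak.
√(4πDt) = 153.3 m, giving peak height M/(n_e·A·√(4πDt)) = 2.92/(0.27 × 4.41 × 153.3) = 0.01600 kg/m³.
(x−vt)²/(4Dt) = (77.77)²/(4 × 2.89 × 647) = 0.8087; exp(−0.8087) = 0.4454.
C = 0.01600 × 0.4454 = 0.00713 kg/m³.

0.00713 kg/m³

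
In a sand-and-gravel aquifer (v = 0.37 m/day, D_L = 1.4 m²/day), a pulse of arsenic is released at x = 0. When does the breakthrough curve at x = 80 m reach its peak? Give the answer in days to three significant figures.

For the 1D instantaneous-source solution, setting ∂C/∂t = 0 at fixed x gives v²t² + 2Dt − x² = 0, so t = (√(D² + v²x²) − D)/v².
√(D² + v²x²) = √(1.4² + 0.37² × 80²) = 29.63; v² = 0.1369.
t = (29.63 − 1.4)/0.1369 = 206 days (vs. the pure-advection estimate x/v = 216 d).

206 days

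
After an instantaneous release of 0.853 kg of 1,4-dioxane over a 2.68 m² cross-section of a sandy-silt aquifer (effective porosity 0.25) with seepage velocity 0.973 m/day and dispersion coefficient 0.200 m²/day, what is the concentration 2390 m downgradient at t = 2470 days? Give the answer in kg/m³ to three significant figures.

0.0148 kg/m³

For an instantaneous plane source, C(x,t) = M/(n_e·A·√(4πDt)) · exp(−(x−vt)²/(4Dt)), with n_e·A the pore (flow) area.
Plume center vt = 0.973 × 2470 = 2403.31 m, so the well at 2390 m is 13.31 m upgradient of the peak.
√(4πDt) = 78.79 m, giving peak height M/(n_e·A·√(4πDt)) = 0.853/(0.25 × 2.68 × 78.79) = 0.01616 kg/m³.
(x−vt)²/(4Dt) = (-13.31)²/(4 × 0.200 × 2470) = 0.08965; exp(−0.08965) = 0.9143.
C = 0.01616 × 0.9143 = 0.0148 kg/m³.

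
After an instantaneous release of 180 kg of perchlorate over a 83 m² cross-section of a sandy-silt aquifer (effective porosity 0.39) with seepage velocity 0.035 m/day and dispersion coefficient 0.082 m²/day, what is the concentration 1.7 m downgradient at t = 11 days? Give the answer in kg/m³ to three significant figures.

For an instantaneous plane source, C(x,t) = M/(n_e·A·√(4πDt)) · exp(−(x−vt)²/(4Dt)), with n_e·A the pore (flow) area.
Plume center vt = 0.035 × 11 = 0.385 m, so the well at 1.7 m is 1.315 m downgradient of the peak.
√(4πDt) = 3.367 m, giving peak height M/(n_e·A·√(4πDt)) = 180/(0.39 × 83 × 3.367) = 1.652 kg/m³.
(x−vt)²/(4Dt) = (1.315)²/(4 × 0.082 × 11) = 0.4793; exp(−0.4793) = 0.6192.
C = 1.652 × 0.6192 = 1.02 kg/m³.

1.02 kg/m³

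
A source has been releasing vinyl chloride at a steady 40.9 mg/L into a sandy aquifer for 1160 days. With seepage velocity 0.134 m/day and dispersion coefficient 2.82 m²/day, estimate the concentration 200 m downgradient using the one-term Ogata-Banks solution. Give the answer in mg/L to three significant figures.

11.9 mg/L

For a continuous step input, C/C₀ ≈ ½·erfc((x−vt)/(2√(Dt))).
vt = 0.134 × 1160 = 155.44 m and 2√(Dt) = 2√(2.82 × 1160) = 114.4 m.
Argument (x−vt)/(2√(Dt)) = (200 − 155.44)/114.4 = 0.3895; ½·erfc(0.3895) = 0.2909.
C = 40.9 × 0.2909 = 11.9 mg/L.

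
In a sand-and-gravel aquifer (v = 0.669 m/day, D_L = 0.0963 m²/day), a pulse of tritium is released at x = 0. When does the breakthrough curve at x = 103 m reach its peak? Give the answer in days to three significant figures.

For the 1D instantaneous-source solution, setting ∂C/∂t = 0 at fixed x gives v²t² + 2Dt − x² = 0, so t = (√(D² + v²x²) − D)/v².
√(D² + v²x²) = √(0.0963² + 0.669² × 103²) = 68.91; v² = 0.447561.
t = (68.91 − 0.0963)/0.447561 = 154 days (vs. the pure-advection estimate x/v = 154 d).

154 days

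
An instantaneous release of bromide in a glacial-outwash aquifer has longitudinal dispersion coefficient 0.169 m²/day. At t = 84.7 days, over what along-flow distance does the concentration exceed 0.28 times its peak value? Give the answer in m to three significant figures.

17.1 m

The plume is Gaussian with σ = √(2Dt) = √(2 × 0.169 × 84.7) = 5.351 m.
C/C_peak = exp(−Δx²/(2σ²)) = 0.28 ⇒ Δx = σ·√(−2 ln 0.28) = 5.351 × 1.596 = 8.540 m.
Width = 2Δx = 17.1 m.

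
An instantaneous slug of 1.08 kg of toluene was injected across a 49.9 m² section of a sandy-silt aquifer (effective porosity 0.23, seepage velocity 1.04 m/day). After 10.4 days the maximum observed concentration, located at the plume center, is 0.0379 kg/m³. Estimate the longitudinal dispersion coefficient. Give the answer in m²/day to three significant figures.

0.0472 m²/day

At the plume center C_max = M/(n_e·A·√(4πDt)), so D = M²/(4πt·(n_e·A·C_max)²).
n_e·A·C_max = 0.23 × 49.9 × 0.0379 = 0.4350 kg/m.
D = 1.08²/(4π × 10.4 × 0.4350²) = 0.0472 m²/day.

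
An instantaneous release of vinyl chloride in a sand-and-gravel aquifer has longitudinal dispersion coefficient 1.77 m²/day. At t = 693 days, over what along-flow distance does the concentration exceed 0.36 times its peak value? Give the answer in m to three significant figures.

142 m

The plume is Gaussian with σ = √(2Dt) = √(2 × 1.77 × 693) = 49.53 m.
C/C_peak = exp(−Δx²/(2σ²)) = 0.36 ⇒ Δx = σ·√(−2 ln 0.36) = 49.53 × 1.429 = 70.78 m.
Width = 2Δx = 142 m.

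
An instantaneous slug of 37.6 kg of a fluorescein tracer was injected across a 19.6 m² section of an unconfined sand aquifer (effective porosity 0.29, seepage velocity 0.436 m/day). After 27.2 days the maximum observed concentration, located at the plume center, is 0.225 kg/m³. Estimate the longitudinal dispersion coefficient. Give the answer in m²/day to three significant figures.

2.53 m²/day

At the plume center C_max = M/(n_e·A·√(4πDt)), so D = M²/(4πt·(n_e·A·C_max)²).
n_e·A·C_max = 0.29 × 19.6 × 0.225 = 1.279 kg/m.
D = 37.6²/(4π × 27.2 × 1.279²) = 2.53 m²/day.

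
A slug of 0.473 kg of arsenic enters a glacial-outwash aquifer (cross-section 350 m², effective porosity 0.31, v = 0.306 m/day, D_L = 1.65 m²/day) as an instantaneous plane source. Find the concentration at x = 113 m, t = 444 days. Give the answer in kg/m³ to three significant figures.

For an instantaneous plane source, C(x,t) = M/(n_e·A·√(4πDt)) · exp(−(x−vt)²/(4Dt)), with n_e·A the pore (flow) area.
Plume center vt = 0.306 × 444 = 135.864 m, so the well at 113 m is 22.864 m upgradient of the peak.
√(4πDt) = 95.95 m, giving peak height M/(n_e·A·√(4πDt)) = 0.473/(0.31 × 350 × 95.95) = 4.543e-05 kg/m³.
(x−vt)²/(4Dt) = (-22.864)²/(4 × 1.65 × 444) = 0.1784; exp(−0.1784) = 0.8366.
C = 4.543e-05 × 0.8366 = 3.80e-05 kg/m³.

3.80e-05 kg/m³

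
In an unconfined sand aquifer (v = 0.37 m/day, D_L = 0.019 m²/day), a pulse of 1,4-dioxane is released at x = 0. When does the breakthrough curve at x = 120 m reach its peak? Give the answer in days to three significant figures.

324 days

For the 1D instantaneous-source solution, setting ∂C/∂t = 0 at fixed x gives v²t² + 2Dt − x² = 0, so t = (√(D² + v²x²) − D)/v².
√(D² + v²x²) = √(0.019² + 0.37² × 120²) = 44.40; v² = 0.1369.
t = (44.40 − 0.019)/0.1369 = 324 days (vs. the pure-advection estimate x/v = 324 d).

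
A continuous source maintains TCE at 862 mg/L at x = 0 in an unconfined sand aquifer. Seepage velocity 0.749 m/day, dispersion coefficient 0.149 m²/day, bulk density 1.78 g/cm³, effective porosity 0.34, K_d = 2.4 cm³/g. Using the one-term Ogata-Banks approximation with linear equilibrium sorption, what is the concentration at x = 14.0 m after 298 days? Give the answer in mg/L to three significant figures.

Retardation factor R = 1 + ρ_b·K_d/n = 1 + 1.78 × 2.4/0.34 = 13.56.
Sorption retards both mechanisms: v_R = v/R = 0.05524 m/day, D_R = D/R = 0.01099 m²/day.
v_R·t = 0.05524 × 298 = 16.46152 m; 2√(D_R t) = 3.619 m; argument = (14.0 − 16.46152)/3.619 = -0.6802.
C = C₀ × ½·erfc(-0.6802) = 862 × 0.8320 = 717 mg/L.

717 mg/L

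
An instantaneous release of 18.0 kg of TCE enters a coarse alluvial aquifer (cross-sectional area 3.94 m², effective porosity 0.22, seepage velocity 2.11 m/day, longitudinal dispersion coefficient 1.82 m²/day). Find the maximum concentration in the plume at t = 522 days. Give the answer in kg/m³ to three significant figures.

The peak of an instantaneous 1D plume sits at x = vt; there the Gaussian factor is 1 and C_max = M/(n_e·A·√(4πDt)), where n_e·A is the pore area the mass is dissolved in.
√(4πDt) = √(4π × 1.82 × 522) = 109.3 m, so C_max = 18.0/(0.22 × 3.94 × 109.3) = 0.190 kg/m³.

0.190 kg/m³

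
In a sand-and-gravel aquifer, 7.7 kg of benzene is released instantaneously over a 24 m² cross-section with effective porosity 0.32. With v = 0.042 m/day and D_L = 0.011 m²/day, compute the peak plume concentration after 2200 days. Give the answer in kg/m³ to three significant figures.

0.0575 kg/m³

The peak of an instantaneous 1D plume sits at x = vt; there the Gaussian factor is 1 and C_max = M/(n_e·A·√(4πDt)), where n_e·A is the pore area the mass is dissolved in.
√(4πDt) = √(4π × 0.011 × 2200) = 17.44 m, so C_max = 7.7/(0.32 × 24 × 17.44) = 0.0575 kg/m³.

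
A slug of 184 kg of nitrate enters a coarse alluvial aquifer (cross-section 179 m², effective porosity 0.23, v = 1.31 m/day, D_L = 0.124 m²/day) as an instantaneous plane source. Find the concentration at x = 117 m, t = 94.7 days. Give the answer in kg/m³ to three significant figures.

0.127 kg/m³

For an instantaneous plane source, C(x,t) = M/(n_e·A·√(4πDt)) · exp(−(x−vt)²/(4Dt)), with n_e·A the pore (flow) area.
Plume center vt = 1.31 × 94.7 = 124.057 m, so the well at 117 m is 7.057 m upgradient of the peak.
√(4πDt) = 12.15 m, giving peak height M/(n_e·A·√(4πDt)) = 184/(0.23 × 179 × 12.15) = 0.3678 kg/m³.
(x−vt)²/(4Dt) = (-7.057)²/(4 × 0.124 × 94.7) = 1.060; exp(−1.060) = 0.3465.
C = 0.3678 × 0.3465 = 0.127 kg/m³.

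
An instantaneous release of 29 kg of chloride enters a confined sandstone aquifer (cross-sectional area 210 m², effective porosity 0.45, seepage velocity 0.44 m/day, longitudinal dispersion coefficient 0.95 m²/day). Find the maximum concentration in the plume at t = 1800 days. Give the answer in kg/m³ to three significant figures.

The peak of an instantaneous 1D plume sits at x = vt; there the Gaussian factor is 1 and C_max = M/(n_e·A·√(4πDt)), where n_e·A is the pore area the mass is dissolved in.
√(4πDt) = √(4π × 0.95 × 1800) = 146.6 m, so C_max = 29/(0.45 × 210 × 146.6) = 0.00209 kg/m³.

0.00209 kg/m³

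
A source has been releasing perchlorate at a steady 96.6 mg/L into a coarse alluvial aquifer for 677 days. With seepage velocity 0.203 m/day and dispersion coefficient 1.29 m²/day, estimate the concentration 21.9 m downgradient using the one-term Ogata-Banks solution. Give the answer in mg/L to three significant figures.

96.3 mg/L

For a continuous step input, C/C₀ ≈ ½·erfc((x−vt)/(2√(Dt))).
vt = 0.203 × 677 = 137.431 m and 2√(Dt) = 2√(1.29 × 677) = 59.10 m.
Argument (x−vt)/(2√(Dt)) = (21.9 − 137.431)/59.10 = -1.955; ½·erfc(-1.955) = 0.9972.
C = 96.6 × 0.9972 = 96.3 mg/L.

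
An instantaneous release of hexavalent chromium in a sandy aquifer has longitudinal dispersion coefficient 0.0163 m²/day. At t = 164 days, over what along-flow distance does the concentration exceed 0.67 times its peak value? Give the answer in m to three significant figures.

The plume is Gaussian with σ = √(2Dt) = √(2 × 0.0163 × 164) = 2.312 m.
C/C_peak = exp(−Δx²/(2σ²)) = 0.67 ⇒ Δx = σ·√(−2 ln 0.67) = 2.312 × 0.8950 = 2.069 m.
Width = 2Δx = 4.14 m.

4.14 m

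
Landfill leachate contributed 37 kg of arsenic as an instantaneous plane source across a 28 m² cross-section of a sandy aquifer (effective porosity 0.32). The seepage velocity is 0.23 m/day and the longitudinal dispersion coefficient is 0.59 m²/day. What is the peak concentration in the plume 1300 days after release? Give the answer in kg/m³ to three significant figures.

0.0421 kg/m³

The peak of an instantaneous 1D plume sits at x = vt; there the Gaussian factor is 1 and C_max = M/(n_e·A·√(4πDt)), where n_e·A is the pore area the mass is dissolved in.
√(4πDt) = √(4π × 0.59 × 1300) = 98.18 m, so C_max = 37/(0.32 × 28 × 98.18) = 0.0421 kg/m³.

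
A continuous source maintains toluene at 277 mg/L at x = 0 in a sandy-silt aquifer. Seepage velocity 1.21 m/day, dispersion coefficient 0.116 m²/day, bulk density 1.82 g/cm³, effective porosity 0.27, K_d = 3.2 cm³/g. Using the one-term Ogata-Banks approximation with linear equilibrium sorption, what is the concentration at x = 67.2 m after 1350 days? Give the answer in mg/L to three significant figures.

254 mg/L

Retardation factor R = 1 + ρ_b·K_d/n = 1 + 1.82 × 3.2/0.27 = 22.57.
Sorption retards both mechanisms: v_R = v/R = 0.05361 m/day, D_R = D/R = 0.005140 m²/day.
v_R·t = 0.05361 × 1350 = 72.3735 m; 2√(D_R t) = 5.268 m; argument = (67.2 − 72.3735)/5.268 = -0.9821.
C = C₀ × ½·erfc(-0.9821) = 277 × 0.9176 = 254 mg/L.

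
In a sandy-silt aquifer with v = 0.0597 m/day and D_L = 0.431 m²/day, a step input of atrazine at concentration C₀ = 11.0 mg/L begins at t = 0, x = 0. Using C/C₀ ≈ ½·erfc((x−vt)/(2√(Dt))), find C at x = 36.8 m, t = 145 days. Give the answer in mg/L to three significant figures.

0.0650 mg/L

For a continuous step input, C/C₀ ≈ ½·erfc((x−vt)/(2√(Dt))).
vt = 0.0597 × 145 = 8.6565 m and 2√(Dt) = 2√(0.431 × 145) = 15.81 m.
Argument (x−vt)/(2√(Dt)) = (36.8 − 8.6565)/15.81 = 1.780; ½·erfc(1.780) = 0.005913.
C = 11.0 × 0.005913 = 0.0650 mg/L.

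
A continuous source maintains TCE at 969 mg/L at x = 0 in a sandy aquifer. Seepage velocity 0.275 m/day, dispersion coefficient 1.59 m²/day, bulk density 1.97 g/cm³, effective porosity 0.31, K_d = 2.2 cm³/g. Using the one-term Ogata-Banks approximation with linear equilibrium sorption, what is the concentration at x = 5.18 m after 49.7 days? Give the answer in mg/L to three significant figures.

Retardation factor R = 1 + ρ_b·K_d/n = 1 + 1.97 × 2.2/0.31 = 14.98.
Sorption retards both mechanisms: v_R = v/R = 0.01836 m/day, D_R = D/R = 0.1061 m²/day.
v_R·t = 0.01836 × 49.7 = 0.912492 m; 2√(D_R t) = 4.593 m; argument = (5.18 − 0.912492)/4.593 = 0.9291.
C = C₀ × ½·erfc(0.9291) = 969 × 0.09443 = 91.5 mg/L.

91.5 mg/L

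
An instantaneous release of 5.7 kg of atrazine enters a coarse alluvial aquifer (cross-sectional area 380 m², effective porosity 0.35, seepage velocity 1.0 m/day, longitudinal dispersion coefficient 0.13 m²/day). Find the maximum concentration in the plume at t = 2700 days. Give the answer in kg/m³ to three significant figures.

0.000645 kg/m³

The peak of an instantaneous 1D plume sits at x = vt; there the Gaussian factor is 1 and C_max = M/(n_e·A·√(4πDt)), where n_e·A is the pore area the mass is dissolved in.
√(4πDt) = √(4π × 0.13 × 2700) = 66.41 m, so C_max = 5.7/(0.35 × 380 × 66.41) = 0.000645 kg/m³.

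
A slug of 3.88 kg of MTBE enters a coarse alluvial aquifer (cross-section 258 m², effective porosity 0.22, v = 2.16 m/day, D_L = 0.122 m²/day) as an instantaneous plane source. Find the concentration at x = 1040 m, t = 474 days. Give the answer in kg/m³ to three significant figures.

For an instantaneous plane source, C(x,t) = M/(n_e·A·√(4πDt)) · exp(−(x−vt)²/(4Dt)), with n_e·A the pore (flow) area.
Plume center vt = 2.16 × 474 = 1023.84 m, so the well at 1040 m is 16.16 m downgradient of the peak.
√(4πDt) = 26.96 m, giving peak height M/(n_e·A·√(4πDt)) = 3.88/(0.22 × 258 × 26.96) = 0.002536 kg/m³.
(x−vt)²/(4Dt) = (16.16)²/(4 × 0.122 × 474) = 1.129; exp(−1.129) = 0.3234.
C = 0.002536 × 0.3234 = 0.000820 kg/m³.

0.000820 kg/m³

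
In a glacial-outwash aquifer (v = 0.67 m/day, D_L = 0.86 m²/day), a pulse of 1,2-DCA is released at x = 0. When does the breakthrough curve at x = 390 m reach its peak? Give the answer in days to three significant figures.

580 days

For the 1D instantaneous-source solution, setting ∂C/∂t = 0 at fixed x gives v²t² + 2Dt − x² = 0, so t = (√(D² + v²x²) − D)/v².
√(D² + v²x²) = √(0.86² + 0.67² × 390²) = 261.3; v² = 0.4489.
t = (261.3 − 0.86)/0.4489 = 580 days (vs. the pure-advection estimate x/v = 582 d).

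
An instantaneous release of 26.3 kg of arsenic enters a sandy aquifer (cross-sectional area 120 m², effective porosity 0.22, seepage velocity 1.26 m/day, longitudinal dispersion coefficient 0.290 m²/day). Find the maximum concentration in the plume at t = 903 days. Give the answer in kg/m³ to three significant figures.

0.0174 kg/m³

The peak of an instantaneous 1D plume sits at x = vt; there the Gaussian factor is 1 and C_max = M/(n_e·A·√(4πDt)), where n_e·A is the pore area the mass is dissolved in.
√(4πDt) = √(4π × 0.290 × 903) = 57.37 m, so C_max = 26.3/(0.22 × 120 × 57.37) = 0.0174 kg/m³.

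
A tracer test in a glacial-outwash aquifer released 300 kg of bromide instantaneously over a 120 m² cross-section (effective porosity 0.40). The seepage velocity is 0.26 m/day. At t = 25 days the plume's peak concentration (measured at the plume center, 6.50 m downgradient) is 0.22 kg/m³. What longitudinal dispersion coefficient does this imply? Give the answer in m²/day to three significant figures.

At the plume center C_max = M/(n_e·A·√(4πDt)), so D = M²/(4πt·(n_e·A·C_max)²).
n_e·A·C_max = 0.40 × 120 × 0.22 = 10.56 kg/m.
D = 300²/(4π × 25 × 10.56²) = 2.57 m²/day.

2.57 m²/day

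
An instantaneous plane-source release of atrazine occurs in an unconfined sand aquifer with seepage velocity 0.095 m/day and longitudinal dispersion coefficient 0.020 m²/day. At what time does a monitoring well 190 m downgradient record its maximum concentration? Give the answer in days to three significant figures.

For the 1D instantaneous-source solution, setting ∂C/∂t = 0 at fixed x gives v²t² + 2Dt − x² = 0, so t = (√(D² + v²x²) − D)/v².
√(D² + v²x²) = √(0.020² + 0.095² × 190²) = 18.05; v² = 0.009025.
t = (18.05 − 0.020)/0.009025 = 2000 days (vs. the pure-advection estimate x/v = 2000 d).

2000 days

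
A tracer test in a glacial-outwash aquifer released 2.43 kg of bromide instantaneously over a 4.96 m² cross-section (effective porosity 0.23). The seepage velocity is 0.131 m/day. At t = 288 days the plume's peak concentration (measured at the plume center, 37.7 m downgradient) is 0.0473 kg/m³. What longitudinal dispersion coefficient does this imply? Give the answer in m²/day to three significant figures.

At the plume center C_max = M/(n_e·A·√(4πDt)), so D = M²/(4πt·(n_e·A·C_max)²).
n_e·A·C_max = 0.23 × 4.96 × 0.0473 = 0.05396 kg/m.
D = 2.43²/(4π × 288 × 0.05396²) = 0.560 m²/day.

0.560 m²/day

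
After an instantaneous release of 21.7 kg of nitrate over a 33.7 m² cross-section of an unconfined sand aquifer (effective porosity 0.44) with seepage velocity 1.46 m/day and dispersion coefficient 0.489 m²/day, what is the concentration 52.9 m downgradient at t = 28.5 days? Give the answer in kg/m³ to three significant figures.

For an instantaneous plane source, C(x,t) = M/(n_e·A·√(4πDt)) · exp(−(x−vt)²/(4Dt)), with n_e·A the pore (flow) area.
Plume center vt = 1.46 × 28.5 = 41.61 m, so the well at 52.9 m is 11.29 m downgradient of the peak.
√(4πDt) = 13.23 m, giving peak height M/(n_e·A·√(4πDt)) = 21.7/(0.44 × 33.7 × 13.23) = 0.1106 kg/m³.
(x−vt)²/(4Dt) = (11.29)²/(4 × 0.489 × 28.5) = 2.287; exp(−2.287) = 0.1016.
C = 0.1106 × 0.1016 = 0.0112 kg/m³.

0.0112 kg/m³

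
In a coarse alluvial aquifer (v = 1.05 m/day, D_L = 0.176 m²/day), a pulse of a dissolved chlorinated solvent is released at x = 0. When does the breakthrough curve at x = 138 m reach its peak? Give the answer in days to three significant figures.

131 days

For the 1D instantaneous-source solution, setting ∂C/∂t = 0 at fixed x gives v²t² + 2Dt − x² = 0, so t = (√(D² + v²x²) − D)/v².
√(D² + v²x²) = √(0.176² + 1.05² × 138²) = 144.9; v² = 1.1025.
t = (144.9 − 0.176)/1.1025 = 131 days (vs. the pure-advection estimate x/v = 131 d).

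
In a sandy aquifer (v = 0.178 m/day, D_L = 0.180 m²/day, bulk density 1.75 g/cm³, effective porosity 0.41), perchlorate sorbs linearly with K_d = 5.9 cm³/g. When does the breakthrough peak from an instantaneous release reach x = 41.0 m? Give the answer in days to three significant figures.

5880 days

Retardation factor R = 1 + ρ_b·K_d/n = 1 + 1.75 × 5.9/0.41 = 26.18.
Sorption retards both mechanisms: v_R = v/R = 0.006799 m/day, D_R = D/R = 0.006875 m²/day.
Peak time from v_R²t² + 2D_R t − x² = 0: t = (√(D_R² + v_R²x²) − D_R)/v_R².
√(D_R² + v_R²x²) = √(0.006875² + 0.006799² × 41.0²) = 0.2788; v_R² = 4.623e-05.
t = (0.2788 − 0.006875)/4.623e-05 = 5880 days.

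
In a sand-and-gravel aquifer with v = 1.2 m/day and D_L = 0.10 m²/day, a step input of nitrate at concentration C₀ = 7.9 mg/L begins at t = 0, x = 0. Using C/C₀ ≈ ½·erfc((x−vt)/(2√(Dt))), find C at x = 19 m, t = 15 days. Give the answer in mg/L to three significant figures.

2.23 mg/L

For a continuous step input, C/C₀ ≈ ½·erfc((x−vt)/(2√(Dt))).
vt = 1.2 × 15 = 18 m and 2√(Dt) = 2√(0.10 × 15) = 2.449 m.
Argument (x−vt)/(2√(Dt)) = (19 − 18)/2.449 = 0.4083; ½·erfc(0.4083) = 0.2818.
C = 7.9 × 0.2818 = 2.23 mg/L.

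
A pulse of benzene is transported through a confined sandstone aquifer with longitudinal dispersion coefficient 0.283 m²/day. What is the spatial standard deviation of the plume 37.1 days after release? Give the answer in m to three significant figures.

Dispersive spreading gives a Gaussian with σ² = 2Dt; advection only shifts the center.
σ = √(2 × 0.283 × 37.1) = 4.58 m.

4.58 m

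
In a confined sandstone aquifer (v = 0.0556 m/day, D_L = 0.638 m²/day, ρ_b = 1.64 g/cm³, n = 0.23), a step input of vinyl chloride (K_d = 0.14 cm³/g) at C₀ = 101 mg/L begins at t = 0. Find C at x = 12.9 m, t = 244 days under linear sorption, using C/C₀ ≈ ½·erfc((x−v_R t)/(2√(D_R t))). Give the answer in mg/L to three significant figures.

31.5 mg/L

Retardation factor R = 1 + ρ_b·K_d/n = 1 + 1.64 × 0.14/0.23 = 1.998.
Sorption retards both mechanisms: v_R = v/R = 0.02783 m/day, D_R = D/R = 0.3193 m²/day.
v_R·t = 0.02783 × 244 = 6.79052 m; 2√(D_R t) = 17.65 m; argument = (12.9 − 6.79052)/17.65 = 0.3461.
C = C₀ × ½·erfc(0.3461) = 101 × 0.3123 = 31.5 mg/L.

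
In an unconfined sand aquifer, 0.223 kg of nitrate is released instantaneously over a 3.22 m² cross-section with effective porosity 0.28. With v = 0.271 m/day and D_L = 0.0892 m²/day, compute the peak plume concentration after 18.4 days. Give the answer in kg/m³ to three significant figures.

The peak of an instantaneous 1D plume sits at x = vt; there the Gaussian factor is 1 and C_max = M/(n_e·A·√(4πDt)), where n_e·A is the pore area the mass is dissolved in.
√(4πDt) = √(4π × 0.0892 × 18.4) = 4.541 m, so C_max = 0.223/(0.28 × 3.22 × 4.541) = 0.0545 kg/m³.

0.0545 kg/m³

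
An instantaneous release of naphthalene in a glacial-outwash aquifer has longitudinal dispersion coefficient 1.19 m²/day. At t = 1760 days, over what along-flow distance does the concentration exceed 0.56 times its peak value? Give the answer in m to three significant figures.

The plume is Gaussian with σ = √(2Dt) = √(2 × 1.19 × 1760) = 64.72 m.
C/C_peak = exp(−Δx²/(2σ²)) = 0.56 ⇒ Δx = σ·√(−2 ln 0.56) = 64.72 × 1.077 = 69.70 m.
Width = 2Δx = 139 m.

139 m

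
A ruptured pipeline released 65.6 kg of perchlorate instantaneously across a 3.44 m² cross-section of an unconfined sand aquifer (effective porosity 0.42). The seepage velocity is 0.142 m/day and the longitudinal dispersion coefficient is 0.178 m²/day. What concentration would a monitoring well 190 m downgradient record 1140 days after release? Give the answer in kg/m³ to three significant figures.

For an instantaneous plane source, C(x,t) = M/(n_e·A·√(4πDt)) · exp(−(x−vt)²/(4Dt)), with n_e·A the pore (flow) area.
Plume center vt = 0.142 × 1140 = 161.88 m, so the well at 190 m is 28.12 m downgradient of the peak.
√(4πDt) = 50.50 m, giving peak height M/(n_e·A·√(4πDt)) = 65.6/(0.42 × 3.44 × 50.50) = 0.8991 kg/m³.
(x−vt)²/(4Dt) = (28.12)²/(4 × 0.178 × 1140) = 0.9742; exp(−0.9742) = 0.3775.
C = 0.8991 × 0.3775 = 0.339 kg/m³.

0.339 kg/m³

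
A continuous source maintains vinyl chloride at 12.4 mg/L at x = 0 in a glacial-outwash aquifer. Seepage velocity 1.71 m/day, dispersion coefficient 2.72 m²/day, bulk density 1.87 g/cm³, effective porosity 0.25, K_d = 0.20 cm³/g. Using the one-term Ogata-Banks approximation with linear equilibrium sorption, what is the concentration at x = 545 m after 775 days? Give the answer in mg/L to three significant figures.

4.54 mg/L

Retardation factor R = 1 + ρ_b·K_d/n = 1 + 1.87 × 0.20/0.25 = 2.496.
Sorption retards both mechanisms: v_R = v/R = 0.6851 m/day, D_R = D/R = 1.090 m²/day.
v_R·t = 0.6851 × 775 = 530.9525 m; 2√(D_R t) = 58.13 m; argument = (545 − 530.9525)/58.13 = 0.2417.
C = C₀ × ½·erfc(0.2417) = 12.4 × 0.3662 = 4.54 mg/L.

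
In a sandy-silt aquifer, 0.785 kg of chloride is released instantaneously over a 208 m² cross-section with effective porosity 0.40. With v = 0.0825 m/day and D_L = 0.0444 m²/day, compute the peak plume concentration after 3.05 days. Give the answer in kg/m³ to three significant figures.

0.00723 kg/m³

The peak of an instantaneous 1D plume sits at x = vt; there the Gaussian factor is 1 and C_max = M/(n_e·A·√(4πDt)), where n_e·A is the pore area the mass is dissolved in.
√(4πDt) = √(4π × 0.0444 × 3.05) = 1.305 m, so C_max = 0.785/(0.40 × 208 × 1.305) = 0.00723 kg/m³.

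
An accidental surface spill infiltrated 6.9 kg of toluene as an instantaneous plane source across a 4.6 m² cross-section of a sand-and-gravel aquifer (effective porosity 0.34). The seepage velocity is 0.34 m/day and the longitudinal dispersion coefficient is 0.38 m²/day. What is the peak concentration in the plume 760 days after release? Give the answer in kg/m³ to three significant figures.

The peak of an instantaneous 1D plume sits at x = vt; there the Gaussian factor is 1 and C_max = M/(n_e·A·√(4πDt)), where n_e·A is the pore area the mass is dissolved in.
√(4πDt) = √(4π × 0.38 × 760) = 60.24 m, so C_max = 6.9/(0.34 × 4.6 × 60.24) = 0.0732 kg/m³.

0.0732 kg/m³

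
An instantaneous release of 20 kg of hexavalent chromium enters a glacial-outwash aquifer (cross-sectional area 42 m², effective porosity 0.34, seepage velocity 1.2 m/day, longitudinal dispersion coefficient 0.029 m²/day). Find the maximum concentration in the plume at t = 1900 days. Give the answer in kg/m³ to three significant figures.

0.0532 kg/m³

The peak of an instantaneous 1D plume sits at x = vt; there the Gaussian factor is 1 and C_max = M/(n_e·A·√(4πDt)), where n_e·A is the pore area the mass is dissolved in.
√(4πDt) = √(4π × 0.029 × 1900) = 26.31 m, so C_max = 20/(0.34 × 42 × 26.31) = 0.0532 kg/m³.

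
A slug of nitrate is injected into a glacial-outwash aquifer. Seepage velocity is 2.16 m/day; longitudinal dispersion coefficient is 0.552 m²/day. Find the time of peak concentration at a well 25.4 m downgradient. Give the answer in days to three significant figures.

11.6 days

For the 1D instantaneous-source solution, setting ∂C/∂t = 0 at fixed x gives v²t² + 2Dt − x² = 0, so t = (√(D² + v²x²) − D)/v².
√(D² + v²x²) = √(0.552² + 2.16² × 25.4²) = 54.87; v² = 4.6656.
t = (54.87 − 0.552)/4.6656 = 11.6 days (vs. the pure-advection estimate x/v = 11.8 d).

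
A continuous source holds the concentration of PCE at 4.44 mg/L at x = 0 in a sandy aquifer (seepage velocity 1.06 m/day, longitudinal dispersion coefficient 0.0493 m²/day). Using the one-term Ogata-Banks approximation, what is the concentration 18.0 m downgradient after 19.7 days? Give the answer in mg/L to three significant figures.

For a continuous step input, C/C₀ ≈ ½·erfc((x−vt)/(2√(Dt))).
vt = 1.06 × 19.7 = 20.882 m and 2√(Dt) = 2√(0.0493 × 19.7) = 1.971 m.
Argument (x−vt)/(2√(Dt)) = (18.0 − 20.882)/1.971 = -1.462; ½·erfc(-1.462) = 0.9807.
C = 4.44 × 0.9807 = 4.35 mg/L.

4.35 mg/L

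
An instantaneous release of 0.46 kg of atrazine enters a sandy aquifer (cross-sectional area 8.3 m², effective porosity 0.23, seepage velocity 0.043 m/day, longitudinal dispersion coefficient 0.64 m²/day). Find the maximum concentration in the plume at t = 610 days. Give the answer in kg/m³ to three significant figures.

0.00344 kg/m³

The peak of an instantaneous 1D plume sits at x = vt; there the Gaussian factor is 1 and C_max = M/(n_e·A·√(4πDt)), where n_e·A is the pore area the mass is dissolved in.
√(4πDt) = √(4π × 0.64 × 610) = 70.04 m, so C_max = 0.46/(0.23 × 8.3 × 70.04) = 0.00344 kg/m³.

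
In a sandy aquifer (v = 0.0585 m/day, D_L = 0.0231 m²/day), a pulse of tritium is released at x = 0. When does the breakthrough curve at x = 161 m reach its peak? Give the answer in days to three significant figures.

For the 1D instantaneous-source solution, setting ∂C/∂t = 0 at fixed x gives v²t² + 2Dt − x² = 0, so t = (√(D² + v²x²) − D)/v².
√(D² + v²x²) = √(0.0231² + 0.0585² × 161²) = 9.419; v² = 0.00342225.
t = (9.419 − 0.0231)/0.00342225 = 2750 days (vs. the pure-advection estimate x/v = 2750 d).

2750 days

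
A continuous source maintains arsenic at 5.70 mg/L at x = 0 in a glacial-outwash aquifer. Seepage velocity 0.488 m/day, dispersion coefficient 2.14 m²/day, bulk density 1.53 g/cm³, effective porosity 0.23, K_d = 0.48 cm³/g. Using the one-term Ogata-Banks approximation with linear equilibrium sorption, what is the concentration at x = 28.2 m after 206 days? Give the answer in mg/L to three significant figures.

2.20 mg/L

Retardation factor R = 1 + ρ_b·K_d/n = 1 + 1.53 × 0.48/0.23 = 4.193.
Sorption retards both mechanisms: v_R = v/R = 0.1164 m/day, D_R = D/R = 0.5104 m²/day.
v_R·t = 0.1164 × 206 = 23.9784 m; 2√(D_R t) = 20.51 m; argument = (28.2 − 23.9784)/20.51 = 0.2058.
C = C₀ × ½·erfc(0.2058) = 5.70 × 0.3855 = 2.20 mg/L.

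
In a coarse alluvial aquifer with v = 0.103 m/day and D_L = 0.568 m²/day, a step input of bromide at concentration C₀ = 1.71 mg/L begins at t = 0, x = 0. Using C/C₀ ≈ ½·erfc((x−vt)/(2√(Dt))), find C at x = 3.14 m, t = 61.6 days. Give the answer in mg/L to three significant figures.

1.11 mg/L

For a continuous step input, C/C₀ ≈ ½·erfc((x−vt)/(2√(Dt))).
vt = 0.103 × 61.6 = 6.3448 m and 2√(Dt) = 2√(0.568 × 61.6) = 11.83 m.
Argument (x−vt)/(2√(Dt)) = (3.14 − 6.3448)/11.83 = -0.2709; ½·erfc(-0.2709) = 0.6492.
C = 1.71 × 0.6492 = 1.11 mg/L.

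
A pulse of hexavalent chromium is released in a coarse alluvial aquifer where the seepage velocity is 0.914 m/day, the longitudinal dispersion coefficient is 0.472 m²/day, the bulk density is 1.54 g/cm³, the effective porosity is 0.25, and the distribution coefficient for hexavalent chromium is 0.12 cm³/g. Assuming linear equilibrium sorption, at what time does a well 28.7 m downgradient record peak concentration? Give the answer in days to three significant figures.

Retardation factor R = 1 + ρ_b·K_d/n = 1 + 1.54 × 0.12/0.25 = 1.739.
Sorption retards both mechanisms: v_R = v/R = 0.5256 m/day, D_R = D/R = 0.2714 m²/day.
Peak time from v_R²t² + 2D_R t − x² = 0: t = (√(D_R² + v_R²x²) − D_R)/v_R².
√(D_R² + v_R²x²) = √(0.2714² + 0.5256² × 28.7²) = 15.09; v_R² = 0.2763.
t = (15.09 − 0.2714)/0.2763 = 53.6 days.

53.6 days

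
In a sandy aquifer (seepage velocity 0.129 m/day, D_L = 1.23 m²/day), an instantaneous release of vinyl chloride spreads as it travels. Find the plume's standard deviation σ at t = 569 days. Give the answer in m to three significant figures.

37.4 m

Dispersive spreading gives a Gaussian with σ² = 2Dt; advection only shifts the center.
σ = √(2 × 1.23 × 569) = 37.4 m.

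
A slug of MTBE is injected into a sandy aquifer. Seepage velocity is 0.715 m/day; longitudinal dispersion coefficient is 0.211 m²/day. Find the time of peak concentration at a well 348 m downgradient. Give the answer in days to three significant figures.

For the 1D instantaneous-source solution, setting ∂C/∂t = 0 at fixed x gives v²t² + 2Dt − x² = 0, so t = (√(D² + v²x²) − D)/v².
√(D² + v²x²) = √(0.211² + 0.715² × 348²) = 248.8; v² = 0.511225.
t = (248.8 − 0.211)/0.511225 = 486 days (vs. the pure-advection estimate x/v = 487 d).

486 days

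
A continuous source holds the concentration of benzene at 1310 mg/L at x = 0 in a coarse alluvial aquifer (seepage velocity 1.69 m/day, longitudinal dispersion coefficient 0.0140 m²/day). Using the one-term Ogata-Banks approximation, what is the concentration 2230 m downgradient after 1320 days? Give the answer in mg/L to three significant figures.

724 mg/L

For a continuous step input, C/C₀ ≈ ½·erfc((x−vt)/(2√(Dt))).
vt = 1.69 × 1320 = 2230.8 m and 2√(Dt) = 2√(0.0140 × 1320) = 8.598 m.
Argument (x−vt)/(2√(Dt)) = (2230 − 2230.8)/8.598 = -0.09304; ½·erfc(-0.09304) = 0.5523.
C = 1310 × 0.5523 = 724 mg/L.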